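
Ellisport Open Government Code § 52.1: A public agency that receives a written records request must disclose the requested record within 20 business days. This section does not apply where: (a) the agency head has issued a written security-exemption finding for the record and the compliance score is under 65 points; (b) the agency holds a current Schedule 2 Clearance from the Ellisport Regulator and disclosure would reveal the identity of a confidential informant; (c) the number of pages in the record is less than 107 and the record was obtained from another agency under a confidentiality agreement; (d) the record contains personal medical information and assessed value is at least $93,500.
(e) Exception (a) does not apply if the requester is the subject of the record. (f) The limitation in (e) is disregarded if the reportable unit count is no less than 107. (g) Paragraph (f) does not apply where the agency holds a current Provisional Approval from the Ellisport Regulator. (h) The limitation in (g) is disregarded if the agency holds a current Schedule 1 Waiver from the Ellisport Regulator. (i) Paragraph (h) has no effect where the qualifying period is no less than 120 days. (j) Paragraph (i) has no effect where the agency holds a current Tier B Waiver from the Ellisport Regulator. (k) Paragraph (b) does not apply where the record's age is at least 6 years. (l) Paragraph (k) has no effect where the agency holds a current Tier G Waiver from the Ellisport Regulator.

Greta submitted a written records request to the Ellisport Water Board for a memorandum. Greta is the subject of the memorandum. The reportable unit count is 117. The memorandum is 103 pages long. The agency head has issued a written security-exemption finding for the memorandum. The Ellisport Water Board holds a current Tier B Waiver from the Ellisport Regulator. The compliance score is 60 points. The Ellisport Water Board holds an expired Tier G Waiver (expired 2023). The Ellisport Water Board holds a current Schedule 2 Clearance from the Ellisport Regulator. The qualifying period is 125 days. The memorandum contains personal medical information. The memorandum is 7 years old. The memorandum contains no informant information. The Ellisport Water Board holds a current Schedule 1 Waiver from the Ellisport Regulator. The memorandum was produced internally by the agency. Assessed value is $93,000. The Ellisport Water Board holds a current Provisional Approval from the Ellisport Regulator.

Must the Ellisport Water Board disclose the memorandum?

No — exception (a) applies; the Ellisport Water Board is not required to disclose the memorandum.

Exception (a): a written security-exemption finding has been issued; the compliance score is 60 points, under the 65 points limit — every condition holds. Considering the limiting provisions: (e) operates (Greta is the subject of the memorandum), but is set aside by (f): (f) operates — the reportable unit count is 117, meeting the 107 threshold. (g) operates (a current Provisional Approval is held), but is set aside by (h): (h) operates against (g): a current Schedule 1 Waiver is held. (i) would limit (h) — the qualifying period is 125 days, meeting the 120 days threshold — but (j) sets (i) aside: (j) operates against (i): a current Tier B Waiver is held. (a) remains available.
Exception (b) requires that disclosure would reveal the identity of a confidential informant; but the memorandum contains no informant information, so (b) is unavailable.
Exception (c) fails — the memorandum was produced internally.
Exception (d) fails — assessed value is $93,000, short of $93,500.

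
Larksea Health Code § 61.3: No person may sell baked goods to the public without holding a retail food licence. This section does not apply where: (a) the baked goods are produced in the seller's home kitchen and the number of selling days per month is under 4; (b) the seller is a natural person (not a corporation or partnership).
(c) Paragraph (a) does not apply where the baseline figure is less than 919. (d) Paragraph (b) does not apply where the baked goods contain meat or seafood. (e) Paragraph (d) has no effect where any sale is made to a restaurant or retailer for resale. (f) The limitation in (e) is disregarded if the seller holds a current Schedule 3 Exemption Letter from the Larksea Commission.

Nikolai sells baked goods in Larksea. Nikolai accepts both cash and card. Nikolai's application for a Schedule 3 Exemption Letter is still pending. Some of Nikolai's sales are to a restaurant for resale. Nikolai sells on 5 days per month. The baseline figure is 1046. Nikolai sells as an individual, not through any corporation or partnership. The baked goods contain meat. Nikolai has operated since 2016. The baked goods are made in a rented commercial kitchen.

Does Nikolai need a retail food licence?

No — exception (b) applies; Nikolai is not required to hold a retail food licence.

Exception (a) does not apply: the baked goods are made in a commercial kitchen, not a home kitchen.
Exception (b): the seller is a natural person — every condition holds. As to paragraphs (d)–(f): (d) would limit (b) — the baked goods contain meat — but (e) sets (d) aside: (e) operates against (d): some sales are to a restaurant for resale. (f) is not engaged (the Schedule 3 Exemption Letter is not current), so (e) stands. So (b) applies.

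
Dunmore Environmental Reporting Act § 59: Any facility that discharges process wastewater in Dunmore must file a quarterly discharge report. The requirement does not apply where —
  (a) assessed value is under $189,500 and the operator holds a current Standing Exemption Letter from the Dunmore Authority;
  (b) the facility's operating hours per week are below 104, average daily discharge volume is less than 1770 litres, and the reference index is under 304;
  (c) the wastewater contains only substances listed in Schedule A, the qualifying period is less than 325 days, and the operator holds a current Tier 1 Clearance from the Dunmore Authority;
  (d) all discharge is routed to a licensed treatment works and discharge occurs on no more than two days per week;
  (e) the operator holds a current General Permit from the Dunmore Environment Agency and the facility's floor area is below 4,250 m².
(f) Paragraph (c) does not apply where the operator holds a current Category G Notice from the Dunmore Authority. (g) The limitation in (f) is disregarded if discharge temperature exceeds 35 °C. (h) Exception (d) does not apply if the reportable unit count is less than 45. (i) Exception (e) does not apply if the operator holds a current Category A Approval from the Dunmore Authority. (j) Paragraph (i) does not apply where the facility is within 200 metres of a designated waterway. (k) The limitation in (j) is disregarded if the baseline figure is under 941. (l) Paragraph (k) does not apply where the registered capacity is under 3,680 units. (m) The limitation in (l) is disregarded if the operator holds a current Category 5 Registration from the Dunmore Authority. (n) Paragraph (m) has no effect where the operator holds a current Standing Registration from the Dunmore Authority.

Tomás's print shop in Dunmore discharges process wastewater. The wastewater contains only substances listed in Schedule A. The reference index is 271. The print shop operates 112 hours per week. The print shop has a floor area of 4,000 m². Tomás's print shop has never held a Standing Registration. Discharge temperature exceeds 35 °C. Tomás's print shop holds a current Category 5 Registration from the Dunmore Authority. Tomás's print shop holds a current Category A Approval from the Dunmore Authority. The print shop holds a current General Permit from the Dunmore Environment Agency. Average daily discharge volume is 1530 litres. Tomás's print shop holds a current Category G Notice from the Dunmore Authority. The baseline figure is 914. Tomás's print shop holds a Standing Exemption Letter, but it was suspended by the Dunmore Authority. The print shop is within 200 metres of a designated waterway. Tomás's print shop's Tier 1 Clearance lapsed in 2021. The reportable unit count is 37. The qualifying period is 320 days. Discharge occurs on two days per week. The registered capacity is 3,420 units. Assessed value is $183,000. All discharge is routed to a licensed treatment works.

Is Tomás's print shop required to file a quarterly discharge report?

Yes — Tomás's print shop must file a quarterly discharge report.

Exception (a) does not apply: there is no Standing Exemption Letter in force.
Exception (b) fails — the facility's operating hours per week are 112, not below 104.
Exception (c) fails — the Tier 1 Clearance is not current.
Exception (d)'s conditions are all satisfied: discharge is routed to a licensed treatment works; discharge occurs on no more than two days per week. But: (h) operates against (d): the reportable unit count is 37, less than the 45 limit. (d) is therefore removed.
Exception (e): a current General Permit is held; the facility's floor area is 4,000 m², below the 4,250 m² limit — every condition holds. However, paragraphs (i)–(n) must be considered: (i) operates against (e): a current Category A Approval is held. (j) is triggered (the print shop is within 200 m of a designated waterway), but is itself disapplied by (k): (k) operates against (j): the baseline figure is 914, under the 941 limit. (l) would limit (k) — the registered capacity is 3,420 units, under the 3,680 units limit — but (m) sets (l) aside: (m) is triggered — a current Category 5 Registration is held. (n), which would lift (m), does not operate here — the Standing Registration is not current. So (e) is unavailable.
Every exception is unavailable, so the rule governs.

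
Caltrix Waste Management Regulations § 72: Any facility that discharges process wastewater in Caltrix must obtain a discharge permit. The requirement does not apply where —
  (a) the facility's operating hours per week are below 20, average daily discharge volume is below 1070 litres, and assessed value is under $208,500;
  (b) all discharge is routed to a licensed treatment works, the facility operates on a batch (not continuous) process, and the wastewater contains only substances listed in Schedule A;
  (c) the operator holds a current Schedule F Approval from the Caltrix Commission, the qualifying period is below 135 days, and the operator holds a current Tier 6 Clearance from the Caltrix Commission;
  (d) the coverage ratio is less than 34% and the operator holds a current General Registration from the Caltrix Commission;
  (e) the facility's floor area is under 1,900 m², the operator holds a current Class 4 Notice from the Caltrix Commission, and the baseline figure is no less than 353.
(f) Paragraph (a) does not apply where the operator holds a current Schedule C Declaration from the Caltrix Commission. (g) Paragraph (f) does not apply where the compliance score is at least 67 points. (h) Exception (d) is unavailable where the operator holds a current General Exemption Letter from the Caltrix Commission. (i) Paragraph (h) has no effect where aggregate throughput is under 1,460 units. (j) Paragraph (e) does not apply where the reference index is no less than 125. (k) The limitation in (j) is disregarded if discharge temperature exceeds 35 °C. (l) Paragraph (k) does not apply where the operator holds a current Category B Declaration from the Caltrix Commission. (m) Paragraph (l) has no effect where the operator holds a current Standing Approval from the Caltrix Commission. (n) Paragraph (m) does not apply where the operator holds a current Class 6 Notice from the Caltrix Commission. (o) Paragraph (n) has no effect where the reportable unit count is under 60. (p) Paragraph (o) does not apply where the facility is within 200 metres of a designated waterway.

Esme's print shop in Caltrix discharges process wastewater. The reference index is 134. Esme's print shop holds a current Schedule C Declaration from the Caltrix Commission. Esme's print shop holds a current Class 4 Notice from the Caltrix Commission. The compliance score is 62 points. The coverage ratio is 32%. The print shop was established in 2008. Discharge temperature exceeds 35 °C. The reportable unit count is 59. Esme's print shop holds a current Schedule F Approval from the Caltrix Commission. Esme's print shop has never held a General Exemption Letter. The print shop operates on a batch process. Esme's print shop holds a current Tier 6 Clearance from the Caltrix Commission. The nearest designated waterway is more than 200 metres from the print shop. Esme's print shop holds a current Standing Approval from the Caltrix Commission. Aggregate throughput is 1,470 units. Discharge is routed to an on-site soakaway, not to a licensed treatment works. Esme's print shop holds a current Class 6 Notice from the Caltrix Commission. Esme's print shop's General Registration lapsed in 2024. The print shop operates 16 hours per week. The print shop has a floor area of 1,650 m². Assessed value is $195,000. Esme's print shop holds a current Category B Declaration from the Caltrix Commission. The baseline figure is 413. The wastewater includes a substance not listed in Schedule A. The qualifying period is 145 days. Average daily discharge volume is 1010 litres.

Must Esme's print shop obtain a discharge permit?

Exception (a): the facility's operating hours per week are 16, below the 20 limit; average daily discharge volume is 1010 litres, below the 1070 litres limit; assessed value is $195,000, under the $208,500 limit — every condition holds. However, paragraphs (f)–(g) must be considered: (f) operates against (a): a current Schedule C Declaration is held. (g) is not triggered (the compliance score is 62 points, short of 67 points), so (f) stands. So (a) is unavailable.
Exception (b) requires that all discharge is routed to a licensed treatment works; but discharge is not routed to a licensed treatment works, so (b) is unavailable.
Exception (c) does not apply: the qualifying period is 145 days, not below 135 days.
Exception (d) fails — the General Registration is not current.
Exception (e)'s conditions are all satisfied: the facility's floor area is 1,650 m², under the 1,900 m² limit; a current Class 4 Notice is held; the baseline figure is 413, meeting the 353 threshold. Considering the limiting provisions: (j) operates (the reference index is 134, meeting the 125 threshold), but is set aside by (k): (k) applies — discharge temperature exceeds 35 °C. (l) would limit (k) — a current Category B Declaration is held — but (m) sets (l) aside: (m) operates — a current Standing Approval is held. (n) would limit (m) — a current Class 6 Notice is held — but (o) sets (n) aside: (o) operates — the reportable unit count is 59, under the 60 limit. (p), which would lift (o), is not triggered — the print shop is more than 200 m from any designated waterway. (e) remains available.

No — exception (e) applies; Esme's print shop is not required to obtain a discharge permit.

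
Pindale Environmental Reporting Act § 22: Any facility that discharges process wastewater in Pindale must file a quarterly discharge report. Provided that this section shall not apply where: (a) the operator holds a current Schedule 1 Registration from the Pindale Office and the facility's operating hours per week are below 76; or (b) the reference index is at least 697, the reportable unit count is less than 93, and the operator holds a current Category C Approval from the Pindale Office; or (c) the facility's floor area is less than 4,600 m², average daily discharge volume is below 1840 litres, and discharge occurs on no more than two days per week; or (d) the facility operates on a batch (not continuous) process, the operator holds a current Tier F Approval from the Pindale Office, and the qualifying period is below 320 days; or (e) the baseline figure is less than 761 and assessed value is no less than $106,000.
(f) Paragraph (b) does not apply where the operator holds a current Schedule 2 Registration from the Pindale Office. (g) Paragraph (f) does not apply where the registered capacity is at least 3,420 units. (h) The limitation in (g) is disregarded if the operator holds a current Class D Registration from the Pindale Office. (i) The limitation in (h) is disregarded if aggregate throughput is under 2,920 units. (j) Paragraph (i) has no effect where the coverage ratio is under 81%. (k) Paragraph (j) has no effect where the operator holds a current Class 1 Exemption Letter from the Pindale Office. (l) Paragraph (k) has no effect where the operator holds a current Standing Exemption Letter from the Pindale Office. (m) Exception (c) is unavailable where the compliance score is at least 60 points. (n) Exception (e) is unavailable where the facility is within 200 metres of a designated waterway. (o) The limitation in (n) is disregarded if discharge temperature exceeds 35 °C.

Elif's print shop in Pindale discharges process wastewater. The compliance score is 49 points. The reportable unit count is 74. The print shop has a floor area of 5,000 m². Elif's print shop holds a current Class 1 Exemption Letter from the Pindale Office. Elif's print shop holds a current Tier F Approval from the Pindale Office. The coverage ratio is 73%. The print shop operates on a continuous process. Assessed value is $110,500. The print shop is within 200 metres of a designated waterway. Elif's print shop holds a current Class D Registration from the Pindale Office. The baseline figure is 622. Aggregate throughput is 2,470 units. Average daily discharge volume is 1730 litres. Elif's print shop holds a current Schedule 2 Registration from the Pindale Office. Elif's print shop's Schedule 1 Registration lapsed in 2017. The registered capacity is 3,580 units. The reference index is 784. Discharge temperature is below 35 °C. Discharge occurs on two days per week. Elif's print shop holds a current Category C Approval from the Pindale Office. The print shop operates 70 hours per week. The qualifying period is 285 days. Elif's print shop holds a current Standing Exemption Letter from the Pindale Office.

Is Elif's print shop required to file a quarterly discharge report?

Yes — Elif's print shop must file a quarterly discharge report.

Exception (a) does not apply: the Schedule 1 Registration is not current.
Exception (b) is satisfied on its face — the reference index is 784, meeting the 697 threshold; the reportable unit count is 74, less than the 93 limit; a current Category C Approval is held. However, paragraphs (f)–(l) must be considered: (f) operates against (b): a current Schedule 2 Registration is held. (g) would limit (f) — the registered capacity is 3,580 units, meeting the 3,420 units threshold — but (h) sets (g) aside: (h) operates against (g): a current Class D Registration is held. (i) applies (aggregate throughput is 2,470 units, under the 2,920 units limit), but is overridden by (j): (j) operates against (i): the coverage ratio is 73%, under the 81% limit. (k) operates (a current Class 1 Exemption Letter is held), but is itself disapplied by (l): (l) is triggered — a current Standing Exemption Letter is held. Exception (b) does not apply.
Exception (c) fails — the facility's floor area is 5,000 m², not less than 4,600 m².
Exception (d) does not apply: the facility operates on a continuous process.
Exception (e) is satisfied on its face — the baseline figure is 622, less than the 761 limit; assessed value is $110,500, meeting the $106,000 threshold. But: (n) is triggered — the print shop is within 200 m of a designated waterway. (o), which would lift (n), does not operate here — discharge temperature is below 35 °C. (e) is therefore removed.
Every exception is unavailable, so the rule governs.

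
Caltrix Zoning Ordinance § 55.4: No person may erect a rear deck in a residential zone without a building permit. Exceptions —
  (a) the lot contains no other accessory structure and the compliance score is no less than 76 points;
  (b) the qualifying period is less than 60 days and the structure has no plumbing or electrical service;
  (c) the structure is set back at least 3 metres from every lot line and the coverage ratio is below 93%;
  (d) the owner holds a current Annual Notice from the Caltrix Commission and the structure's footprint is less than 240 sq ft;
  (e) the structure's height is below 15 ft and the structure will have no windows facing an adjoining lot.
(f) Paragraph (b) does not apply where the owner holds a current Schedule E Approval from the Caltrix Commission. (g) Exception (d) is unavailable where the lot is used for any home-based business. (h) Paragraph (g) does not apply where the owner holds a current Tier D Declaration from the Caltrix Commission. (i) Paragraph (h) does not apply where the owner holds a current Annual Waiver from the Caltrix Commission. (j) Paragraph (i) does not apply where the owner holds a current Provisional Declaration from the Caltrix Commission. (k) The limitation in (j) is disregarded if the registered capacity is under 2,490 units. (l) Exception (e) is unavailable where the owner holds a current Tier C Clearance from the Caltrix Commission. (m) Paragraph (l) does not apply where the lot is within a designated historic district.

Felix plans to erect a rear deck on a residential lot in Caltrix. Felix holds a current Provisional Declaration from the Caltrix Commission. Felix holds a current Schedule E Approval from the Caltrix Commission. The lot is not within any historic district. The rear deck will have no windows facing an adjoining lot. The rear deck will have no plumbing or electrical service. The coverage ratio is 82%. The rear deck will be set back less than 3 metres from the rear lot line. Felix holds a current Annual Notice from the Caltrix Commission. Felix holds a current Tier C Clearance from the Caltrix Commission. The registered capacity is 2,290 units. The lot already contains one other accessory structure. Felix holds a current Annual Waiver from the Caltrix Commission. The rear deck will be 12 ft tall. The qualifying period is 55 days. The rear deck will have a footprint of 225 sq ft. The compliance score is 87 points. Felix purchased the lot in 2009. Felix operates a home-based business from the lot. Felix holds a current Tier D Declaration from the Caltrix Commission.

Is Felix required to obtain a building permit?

Exception (a) requires that the lot contains no other accessory structure; but the lot already has another accessory structure, so (a) is unavailable.
Exception (b)'s conditions are all satisfied: the qualifying period is 55 days, less than the 60 days limit; there is no plumbing or electrical service. But applying paragraph (f): (f) operates against (b): a current Schedule E Approval is held. Exception (b) does not apply.
Exception (c) fails — the rear setback is under 3 m.
Exception (d)'s conditions are all satisfied: a current Annual Notice is held; the structure's footprint is 225 sq ft, less than the 240 sq ft limit. Turning to paragraphs (g)–(k): (g) is engaged — a home-based business operates on the lot. (h) would limit (g) — a current Tier D Declaration is held — but (i) sets (h) aside: (i) applies — a current Annual Waiver is held. (j) would limit (i) — a current Provisional Declaration is held — but (k) sets (j) aside: (k) operates against (j): the registered capacity is 2,290 units, under the 2,490 units limit. (d) is therefore removed.
Exception (e): the structure's height is 12 ft, below the 15 ft limit; no windows face an adjoining lot — every condition holds. However, paragraphs (l)–(m) must be considered: (l) is triggered — a current Tier C Clearance is held. (m) does not operate here (the lot is not in a historic district), so (l) stands. So (e) is unavailable.
No exception is made out. Felix falls within the general rule.

Yes — Felix must obtain a building permit.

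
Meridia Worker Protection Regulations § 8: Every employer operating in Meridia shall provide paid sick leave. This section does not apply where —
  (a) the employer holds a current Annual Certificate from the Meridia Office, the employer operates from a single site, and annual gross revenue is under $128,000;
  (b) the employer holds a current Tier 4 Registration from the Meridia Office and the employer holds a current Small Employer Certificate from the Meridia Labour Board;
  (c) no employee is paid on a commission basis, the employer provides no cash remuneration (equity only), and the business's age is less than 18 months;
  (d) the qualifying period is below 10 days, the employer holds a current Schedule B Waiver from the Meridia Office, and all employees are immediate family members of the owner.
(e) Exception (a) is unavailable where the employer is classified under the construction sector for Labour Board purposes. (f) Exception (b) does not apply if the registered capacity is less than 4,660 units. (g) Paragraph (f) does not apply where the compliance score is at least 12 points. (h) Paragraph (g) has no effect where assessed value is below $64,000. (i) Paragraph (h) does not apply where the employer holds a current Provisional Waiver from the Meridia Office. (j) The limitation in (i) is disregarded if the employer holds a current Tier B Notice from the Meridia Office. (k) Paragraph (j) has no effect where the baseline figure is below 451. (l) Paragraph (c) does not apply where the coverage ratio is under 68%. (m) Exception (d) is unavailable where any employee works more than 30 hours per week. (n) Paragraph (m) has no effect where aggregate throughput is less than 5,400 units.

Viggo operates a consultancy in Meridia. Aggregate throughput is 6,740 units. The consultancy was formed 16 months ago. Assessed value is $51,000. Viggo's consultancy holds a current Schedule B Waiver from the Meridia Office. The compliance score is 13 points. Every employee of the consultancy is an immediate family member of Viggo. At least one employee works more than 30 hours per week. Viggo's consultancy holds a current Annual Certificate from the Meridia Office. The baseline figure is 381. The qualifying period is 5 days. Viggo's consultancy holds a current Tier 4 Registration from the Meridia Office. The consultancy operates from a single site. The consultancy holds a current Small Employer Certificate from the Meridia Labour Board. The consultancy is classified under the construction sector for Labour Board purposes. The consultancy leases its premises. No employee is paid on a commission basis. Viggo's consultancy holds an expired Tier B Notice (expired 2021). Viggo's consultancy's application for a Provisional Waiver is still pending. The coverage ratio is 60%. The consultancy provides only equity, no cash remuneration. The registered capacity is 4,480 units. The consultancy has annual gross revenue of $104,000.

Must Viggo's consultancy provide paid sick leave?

Yes — Viggo's consultancy must provide paid sick leave.

Exception (a)'s conditions are all satisfied: a current Annual Certificate is held; the employer operates from a single site; annual gross revenue is $104,000, under the $128,000 limit. But: (e) operates — the consultancy is classified under the construction sector. (a) is therefore removed.
Exception (b)'s conditions are all satisfied: a current Tier 4 Registration is held; a current Small Employer Certificate is held. Turning to paragraphs (f)–(k): (f) operates against (b): the registered capacity is 4,480 units, less than the 4,660 units limit. (g) would limit (f) — the compliance score is 13 points, meeting the 12 points threshold — but (h) sets (g) aside: (h) is engaged — assessed value is $51,000, below the $64,000 limit. (i), which would lift (h), is not engaged — no current Provisional Waiver is held. (b) is therefore removed.
Exception (c): no employee is paid on commission; remuneration is equity-only; the business's age is 16 months, less than the 18 months limit — every condition holds. But: (l) is engaged — the coverage ratio is 60%, under the 68% limit. Exception (c) does not apply.
All of (d)'s requirements are met (the qualifying period is 5 days, below the 10 days limit; a current Schedule B Waiver is held; every employee is an immediate family member). Turning to paragraphs (m)–(n): (m) applies — at least one employee exceeds 30 hours/week. (n) is inapplicable (aggregate throughput is 6,740 units, not less than 5,400 units), so (m) stands. Exception (d) does not apply.
Every exception is unavailable, so the rule governs.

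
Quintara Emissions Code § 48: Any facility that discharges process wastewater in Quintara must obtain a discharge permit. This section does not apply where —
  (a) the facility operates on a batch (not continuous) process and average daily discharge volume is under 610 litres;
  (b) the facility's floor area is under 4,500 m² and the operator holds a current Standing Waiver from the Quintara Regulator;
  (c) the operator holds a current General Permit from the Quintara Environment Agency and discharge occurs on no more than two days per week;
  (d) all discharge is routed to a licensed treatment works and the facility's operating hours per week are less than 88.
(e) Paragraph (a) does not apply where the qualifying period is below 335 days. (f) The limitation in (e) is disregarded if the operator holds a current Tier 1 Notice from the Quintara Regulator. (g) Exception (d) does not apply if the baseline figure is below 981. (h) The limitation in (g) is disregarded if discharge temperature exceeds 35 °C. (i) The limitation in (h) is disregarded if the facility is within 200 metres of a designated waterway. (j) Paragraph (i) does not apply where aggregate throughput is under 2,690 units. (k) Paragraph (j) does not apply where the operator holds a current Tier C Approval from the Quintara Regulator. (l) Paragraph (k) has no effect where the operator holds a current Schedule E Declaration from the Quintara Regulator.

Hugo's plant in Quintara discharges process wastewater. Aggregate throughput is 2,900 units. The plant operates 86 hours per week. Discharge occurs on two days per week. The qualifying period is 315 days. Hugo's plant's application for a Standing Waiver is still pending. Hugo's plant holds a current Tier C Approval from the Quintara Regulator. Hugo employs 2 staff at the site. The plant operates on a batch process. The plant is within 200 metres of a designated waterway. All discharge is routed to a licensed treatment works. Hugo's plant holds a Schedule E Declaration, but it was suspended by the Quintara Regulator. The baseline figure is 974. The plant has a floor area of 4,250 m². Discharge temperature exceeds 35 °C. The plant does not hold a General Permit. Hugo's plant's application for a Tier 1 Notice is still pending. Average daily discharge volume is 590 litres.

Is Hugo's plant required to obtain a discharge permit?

Exception (a)'s conditions are all satisfied: the facility operates on a batch process; average daily discharge volume is 590 litres, under the 610 litres limit. But: (e) operates against (a): the qualifying period is 315 days, below the 335 days limit. (f) does not operate here (there is no Tier 1 Notice in force), so (e) stands. So (a) is unavailable.
Exception (b) does not apply: the Standing Waiver is not current.
Exception (c) does not apply: no General Permit is held.
Exception (d)'s conditions are all satisfied: discharge is routed to a licensed treatment works; the facility's operating hours per week are 86, less than the 88 limit. Turning to paragraphs (g)–(l): (g) is triggered — the baseline figure is 974, below the 981 limit. (h) is triggered (discharge temperature exceeds 35 °C), but is displaced by (i): (i) operates against (h): the plant is within 200 m of a designated waterway. (j) is inapplicable (aggregate throughput is 2,900 units, not under 2,690 units), so (i) stands. Exception (d) does not apply.
No exception displaces § 48.

Yes — Hugo's plant must obtain a discharge permit.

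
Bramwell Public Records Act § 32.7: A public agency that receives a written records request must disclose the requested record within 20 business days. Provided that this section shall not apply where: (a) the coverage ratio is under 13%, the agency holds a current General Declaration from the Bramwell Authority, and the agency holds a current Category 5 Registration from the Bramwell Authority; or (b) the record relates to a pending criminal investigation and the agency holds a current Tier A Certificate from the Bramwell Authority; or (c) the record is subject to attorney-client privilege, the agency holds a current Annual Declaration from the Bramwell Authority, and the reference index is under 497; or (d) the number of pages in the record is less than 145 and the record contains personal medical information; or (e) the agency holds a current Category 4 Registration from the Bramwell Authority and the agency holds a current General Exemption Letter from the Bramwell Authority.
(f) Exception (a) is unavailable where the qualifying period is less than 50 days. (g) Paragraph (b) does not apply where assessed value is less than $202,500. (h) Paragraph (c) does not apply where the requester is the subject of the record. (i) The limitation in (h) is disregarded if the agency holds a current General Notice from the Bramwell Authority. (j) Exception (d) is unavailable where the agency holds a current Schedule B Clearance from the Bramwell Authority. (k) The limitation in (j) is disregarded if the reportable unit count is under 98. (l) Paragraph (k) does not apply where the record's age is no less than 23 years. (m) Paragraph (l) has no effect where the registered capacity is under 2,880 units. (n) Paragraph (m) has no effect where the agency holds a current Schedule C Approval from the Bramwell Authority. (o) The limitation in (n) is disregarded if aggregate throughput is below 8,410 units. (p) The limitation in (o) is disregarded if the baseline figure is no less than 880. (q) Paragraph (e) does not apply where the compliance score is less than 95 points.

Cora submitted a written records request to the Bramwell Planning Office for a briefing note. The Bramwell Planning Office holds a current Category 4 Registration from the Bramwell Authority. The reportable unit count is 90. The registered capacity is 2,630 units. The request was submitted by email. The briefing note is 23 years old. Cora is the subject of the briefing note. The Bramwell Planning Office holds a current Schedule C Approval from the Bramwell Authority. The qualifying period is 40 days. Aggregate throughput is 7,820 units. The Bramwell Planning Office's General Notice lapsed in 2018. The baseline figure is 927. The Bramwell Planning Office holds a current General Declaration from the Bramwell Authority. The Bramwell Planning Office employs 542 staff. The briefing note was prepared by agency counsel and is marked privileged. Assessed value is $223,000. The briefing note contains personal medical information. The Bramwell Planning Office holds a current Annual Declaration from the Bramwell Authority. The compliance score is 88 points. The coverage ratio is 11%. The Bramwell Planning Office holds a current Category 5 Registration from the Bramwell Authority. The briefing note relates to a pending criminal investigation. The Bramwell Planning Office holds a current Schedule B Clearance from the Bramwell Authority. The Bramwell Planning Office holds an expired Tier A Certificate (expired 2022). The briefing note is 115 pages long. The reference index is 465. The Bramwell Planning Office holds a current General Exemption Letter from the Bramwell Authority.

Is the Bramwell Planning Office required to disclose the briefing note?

All of (a)'s requirements are met (the coverage ratio is 11%, under the 13% limit; a current General Declaration is held; a current Category 5 Registration is held). But: (f) operates against (a): the qualifying period is 40 days, less than the 50 days limit. So (a) is unavailable.
Exception (b) fails — there is no Tier A Certificate in force.
All of (c)'s requirements are met (the briefing note is privileged; a current Annual Declaration is held; the reference index is 465, under the 497 limit). Turning to paragraphs (h)–(i): (h) applies — Cora is the subject of the briefing note. (i), which would lift (h), is not triggered — the General Notice is not current. (c) is therefore removed.
Exception (d) is satisfied on its face — the number of pages in the record is 115, less than the 145 limit; the briefing note contains personal medical information. Turning to paragraphs (j)–(p): (j) applies — a current Schedule B Clearance is held. (k) would limit (j) — the reportable unit count is 90, under the 98 limit — but (l) sets (k) aside: (l) is triggered — the record's age is 23 years, meeting the 23 years threshold. (m) would limit (l) — the registered capacity is 2,630 units, under the 2,880 units limit — but (n) sets (m) aside: (n) operates against (m): a current Schedule C Approval is held. (o) would limit (n) — aggregate throughput is 7,820 units, below the 8,410 units limit — but (p) sets (o) aside: (p) operates against (o): the baseline figure is 927, meeting the 880 threshold. (d) is therefore removed.
Exception (e) is satisfied on its face — a current Category 4 Registration is held; a current General Exemption Letter is held. But: (q) operates — the compliance score is 88 points, less than the 95 points limit. So (e) is unavailable.
None of the exceptions is available; § 32.7 applies in full.

Yes — the Bramwell Planning Office must disclose the briefing note.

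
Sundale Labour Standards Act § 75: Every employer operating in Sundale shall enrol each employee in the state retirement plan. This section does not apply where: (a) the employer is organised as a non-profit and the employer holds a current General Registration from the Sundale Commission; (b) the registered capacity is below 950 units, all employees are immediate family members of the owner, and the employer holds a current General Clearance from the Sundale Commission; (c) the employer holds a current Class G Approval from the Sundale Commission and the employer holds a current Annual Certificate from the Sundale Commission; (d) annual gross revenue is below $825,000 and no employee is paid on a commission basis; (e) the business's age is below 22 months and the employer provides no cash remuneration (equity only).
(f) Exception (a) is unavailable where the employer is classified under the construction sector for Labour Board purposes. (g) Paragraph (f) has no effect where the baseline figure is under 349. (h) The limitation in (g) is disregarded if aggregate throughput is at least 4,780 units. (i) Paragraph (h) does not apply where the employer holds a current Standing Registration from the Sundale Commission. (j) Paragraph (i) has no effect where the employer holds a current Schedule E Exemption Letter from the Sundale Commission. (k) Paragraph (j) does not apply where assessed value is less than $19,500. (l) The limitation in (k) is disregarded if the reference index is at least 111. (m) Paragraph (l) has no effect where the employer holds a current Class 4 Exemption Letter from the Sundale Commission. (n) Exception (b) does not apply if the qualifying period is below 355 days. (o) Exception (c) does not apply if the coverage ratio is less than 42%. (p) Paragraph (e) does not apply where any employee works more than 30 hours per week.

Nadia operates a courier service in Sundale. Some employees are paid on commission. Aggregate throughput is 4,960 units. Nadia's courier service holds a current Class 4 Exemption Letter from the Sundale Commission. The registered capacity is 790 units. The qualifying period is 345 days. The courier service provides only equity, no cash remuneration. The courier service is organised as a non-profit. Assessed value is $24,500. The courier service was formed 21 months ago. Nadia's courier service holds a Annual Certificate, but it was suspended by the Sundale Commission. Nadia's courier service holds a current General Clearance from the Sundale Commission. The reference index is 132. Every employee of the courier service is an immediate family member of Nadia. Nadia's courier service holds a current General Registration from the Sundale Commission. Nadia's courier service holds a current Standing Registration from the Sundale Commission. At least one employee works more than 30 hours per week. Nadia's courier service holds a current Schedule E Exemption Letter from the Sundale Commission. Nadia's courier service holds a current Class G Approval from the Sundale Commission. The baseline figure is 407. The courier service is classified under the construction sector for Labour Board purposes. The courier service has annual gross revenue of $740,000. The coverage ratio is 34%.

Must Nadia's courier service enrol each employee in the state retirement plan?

Exception (a) is satisfied on its face — the employer is a non-profit; a current General Registration is held. But: (f) is engaged — the courier service is classified under the construction sector. (g) is not triggered (the baseline figure is 407, not under 349), so (f) stands. So (a) is unavailable.
Exception (b) is satisfied on its face — the registered capacity is 790 units, below the 950 units limit; every employee is an immediate family member; a current General Clearance is held. Turning to paragraph (n): (n) applies — the qualifying period is 345 days, below the 355 days limit. So (b) is unavailable.
Exception (c) requires that the employer holds a current Annual Certificate from the Sundale Commission; but there is no Annual Certificate in force, so (c) is unavailable.
Exception (d) does not apply: some employees are paid on commission.
Exception (e) is satisfied on its face — the business's age is 21 months, below the 22 months limit; remuneration is equity-only. But applying paragraph (p): (p) is triggered — at least one employee exceeds 30 hours/week. Exception (e) does not apply.
None of the exceptions is available; § 75 applies in full.

Yes — Nadia's courier service must enrol each employee in the state retirement plan.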